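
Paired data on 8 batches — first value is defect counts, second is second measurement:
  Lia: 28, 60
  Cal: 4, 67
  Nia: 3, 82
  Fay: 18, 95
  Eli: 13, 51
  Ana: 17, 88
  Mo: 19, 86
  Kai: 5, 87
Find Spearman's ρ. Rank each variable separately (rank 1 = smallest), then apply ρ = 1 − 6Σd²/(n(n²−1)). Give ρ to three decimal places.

Ranks of variable 1: 8, 2, 1, 6, 4, 5, 7, 3
Ranks of variable 2: 2, 3, 4, 8, 1, 7, 5, 6
d = r₁ − r₂: 6, -1, -3, -2, 3, -2, 2, -3
d²: 36, 1, 9, 4, 9, 4, 4, 9; Σd² = 76
ρ = 1 − 6·76/(8·63) = 1 − 456/504 = 0.095

0.095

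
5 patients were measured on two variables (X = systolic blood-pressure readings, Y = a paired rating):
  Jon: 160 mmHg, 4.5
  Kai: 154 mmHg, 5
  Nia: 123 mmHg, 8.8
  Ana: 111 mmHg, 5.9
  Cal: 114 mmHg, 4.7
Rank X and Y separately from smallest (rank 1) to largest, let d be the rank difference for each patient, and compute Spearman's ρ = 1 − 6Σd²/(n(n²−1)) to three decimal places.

Ranks of variable 1: 5, 4, 3, 1, 2
Ranks of variable 2: 1, 3, 5, 4, 2
d = r₁ − r₂: 4, 1, -2, -3, 0
d²: 16, 1, 4, 9, 0; Σd² = 30
ρ = 1 − 6·30/(5·24) = 1 − 180/120 = -0.500

-0.500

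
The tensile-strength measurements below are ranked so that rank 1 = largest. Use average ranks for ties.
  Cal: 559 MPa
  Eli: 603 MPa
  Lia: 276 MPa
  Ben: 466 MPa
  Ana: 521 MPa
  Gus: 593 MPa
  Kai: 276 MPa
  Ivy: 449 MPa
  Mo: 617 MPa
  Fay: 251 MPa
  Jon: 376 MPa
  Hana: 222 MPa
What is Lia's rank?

9.5

Sorted (descending): 617, 603, 593, 559, 521, 466, 449, 376, 276, 276, 251, 222
The 2 values of 276 occupy positions 9–10 → average rank (9+10)/2 = 9.5.
Lia has value 276 MPa → rank 9.5.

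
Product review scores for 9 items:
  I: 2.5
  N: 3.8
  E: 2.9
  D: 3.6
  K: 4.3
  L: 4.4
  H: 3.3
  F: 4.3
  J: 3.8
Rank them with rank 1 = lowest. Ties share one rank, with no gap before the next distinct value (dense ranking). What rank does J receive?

5

Sorted (ascending): 2.5, 2.9, 3.3, 3.6, 3.8, 3.8, 4.3, 4.3, 4.4
The 2 values of 3.8 share dense rank 5.
The 2 values of 4.3 share dense rank 6.
Remaining distinct values take the next consecutive integers.
J has value 3.8 → rank 5.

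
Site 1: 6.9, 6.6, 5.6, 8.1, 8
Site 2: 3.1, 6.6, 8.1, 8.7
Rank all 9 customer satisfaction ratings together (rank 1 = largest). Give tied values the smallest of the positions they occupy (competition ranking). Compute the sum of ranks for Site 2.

18

Sorted (descending): 8.7, 8.1, 8.1, 8, 6.9, 6.6, 6.6, 5.6, 3.1
The 2 values of 8.1 occupy positions 2–3 → each gets rank 2.
The 2 values of 6.6 occupy positions 6–7 → each gets rank 6.
Site 2 values → pooled ranks: 3.1→9, 6.6→6, 8.1→2, 8.7→1
Rank sum = 9 + 6 + 2 + 1 = 18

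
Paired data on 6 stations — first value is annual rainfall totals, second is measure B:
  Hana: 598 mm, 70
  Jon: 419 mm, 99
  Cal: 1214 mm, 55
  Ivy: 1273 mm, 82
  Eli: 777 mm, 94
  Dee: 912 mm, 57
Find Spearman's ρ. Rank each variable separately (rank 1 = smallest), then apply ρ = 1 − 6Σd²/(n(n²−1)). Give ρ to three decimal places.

Ranks of variable 1: 2, 1, 5, 6, 3, 4
Ranks of variable 2: 3, 6, 1, 4, 5, 2
d = r₁ − r₂: -1, -5, 4, 2, -2, 2
d²: 1, 25, 16, 4, 4, 4; Σd² = 54
ρ = 1 − 6·54/(6·35) = 1 − 324/210 = -0.543

-0.543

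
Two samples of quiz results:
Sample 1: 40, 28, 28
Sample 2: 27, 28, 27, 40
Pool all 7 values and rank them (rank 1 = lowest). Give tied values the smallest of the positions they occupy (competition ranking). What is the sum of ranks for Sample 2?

Sorted (ascending): 27, 27, 28, 28, 28, 40, 40
The 2 values of 27 occupy positions 1–2 → each gets rank 1.
The 3 values of 28 occupy positions 3–5 → each gets rank 3.
The 2 values of 40 occupy positions 6–7 → each gets rank 6.
Sample 2 values → pooled ranks: 27→1, 28→3, 27→1, 40→6
Rank sum = 1 + 3 + 1 + 6 = 11

11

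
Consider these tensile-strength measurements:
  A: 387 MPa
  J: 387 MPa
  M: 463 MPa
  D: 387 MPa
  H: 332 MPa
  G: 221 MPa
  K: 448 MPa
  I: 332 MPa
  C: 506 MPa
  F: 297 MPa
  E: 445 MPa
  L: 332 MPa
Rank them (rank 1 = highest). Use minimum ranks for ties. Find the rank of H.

8

Sorted (descending): 506, 463, 448, 445, 387, 387, 387, 332, 332, 332, 297, 221
The 3 values of 387 occupy positions 5–7 → each gets rank 5.
The 3 values of 332 occupy positions 8–10 → each gets rank 8.
H has value 332 MPa → rank 8.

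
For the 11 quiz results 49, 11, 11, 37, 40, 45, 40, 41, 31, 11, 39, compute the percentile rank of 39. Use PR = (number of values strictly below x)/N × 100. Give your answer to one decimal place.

N = 11.
Strictly below 39: 5. Equal to 39: 1.
PR = 5/11 × 100 = 45.5

45.5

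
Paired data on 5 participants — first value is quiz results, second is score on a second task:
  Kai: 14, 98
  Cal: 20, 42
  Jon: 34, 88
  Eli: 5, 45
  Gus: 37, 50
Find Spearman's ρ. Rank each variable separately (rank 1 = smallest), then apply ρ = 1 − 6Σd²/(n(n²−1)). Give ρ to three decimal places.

Ranks of variable 1: 2, 3, 4, 1, 5
Ranks of variable 2: 5, 1, 4, 2, 3
d = r₁ − r₂: -3, 2, 0, -1, 2
d²: 9, 4, 0, 1, 4; Σd² = 18
ρ = 1 − 6·18/(5·24) = 1 − 108/120 = 0.100

0.100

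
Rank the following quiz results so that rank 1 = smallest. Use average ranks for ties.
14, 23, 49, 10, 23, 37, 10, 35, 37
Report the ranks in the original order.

Sorted (ascending): 10, 10, 14, 23, 23, 35, 37, 37, 49
The 2 values of 10 occupy positions 1–2 → average rank (1+2)/2 = 1.5.
The 2 values of 23 occupy positions 4–5 → average rank (4+5)/2 = 4.5.
The 2 values of 37 occupy positions 7–8 → average rank (7+8)/2 = 7.5.

3, 4.5, 9, 1.5, 4.5, 7.5, 1.5, 6, 7.5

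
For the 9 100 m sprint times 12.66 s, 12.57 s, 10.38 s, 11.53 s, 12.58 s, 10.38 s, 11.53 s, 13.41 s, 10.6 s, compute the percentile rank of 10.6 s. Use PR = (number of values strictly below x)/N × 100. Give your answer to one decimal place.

22.2

N = 9.
Strictly below 10.6: 2. Equal to 10.6: 1.
PR = 2/9 × 100 = 22.2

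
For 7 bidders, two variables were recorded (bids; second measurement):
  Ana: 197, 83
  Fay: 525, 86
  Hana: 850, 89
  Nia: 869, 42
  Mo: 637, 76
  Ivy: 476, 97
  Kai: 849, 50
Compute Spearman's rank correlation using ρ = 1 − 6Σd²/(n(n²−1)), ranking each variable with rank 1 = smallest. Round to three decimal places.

Ranks of variable 1: 1, 3, 6, 7, 4, 2, 5
Ranks of variable 2: 4, 5, 6, 1, 3, 7, 2
d = r₁ − r₂: -3, -2, 0, 6, 1, -5, 3
d²: 9, 4, 0, 36, 1, 25, 9; Σd² = 84
ρ = 1 − 6·84/(7·48) = 1 − 504/336 = -0.500

-0.500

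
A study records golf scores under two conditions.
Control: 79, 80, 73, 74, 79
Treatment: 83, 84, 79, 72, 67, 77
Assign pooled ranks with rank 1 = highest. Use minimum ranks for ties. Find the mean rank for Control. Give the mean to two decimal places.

Sorted (descending): 84, 83, 80, 79, 79, 79, 77, 74, 73, 72, 67
The 3 values of 79 occupy positions 4–6 → each gets rank 4.
Control values → pooled ranks: 79→4, 80→3, 73→9, 74→8, 79→4
Mean rank = (4 + 3 + 9 + 8 + 4) / 5 = 5.60

5.60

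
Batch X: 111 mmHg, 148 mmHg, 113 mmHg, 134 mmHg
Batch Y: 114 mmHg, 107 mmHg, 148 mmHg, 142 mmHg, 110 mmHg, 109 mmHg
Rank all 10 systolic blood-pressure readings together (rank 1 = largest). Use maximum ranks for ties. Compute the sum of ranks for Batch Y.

37

Sorted (descending): 148, 148, 142, 134, 114, 113, 111, 110, 109, 107
The 2 values of 148 occupy positions 1–2 → each gets rank 2.
Batch Y values → pooled ranks: 114→5, 107→10, 148→2, 142→3, 110→8, 109→9
Rank sum = 5 + 10 + 2 + 3 + 8 + 9 = 37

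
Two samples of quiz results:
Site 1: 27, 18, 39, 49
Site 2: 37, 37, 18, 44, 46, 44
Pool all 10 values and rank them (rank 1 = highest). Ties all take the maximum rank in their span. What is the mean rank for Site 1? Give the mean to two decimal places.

6.00

Sorted (descending): 49, 46, 44, 44, 39, 37, 37, 27, 18, 18
The 2 values of 44 occupy positions 3–4 → each gets rank 4.
The 2 values of 37 occupy positions 6–7 → each gets rank 7.
The 2 values of 18 occupy positions 9–10 → each gets rank 10.
Site 1 values → pooled ranks: 27→8, 18→10, 39→5, 49→1
Mean rank = (8 + 10 + 5 + 1) / 4 = 6.00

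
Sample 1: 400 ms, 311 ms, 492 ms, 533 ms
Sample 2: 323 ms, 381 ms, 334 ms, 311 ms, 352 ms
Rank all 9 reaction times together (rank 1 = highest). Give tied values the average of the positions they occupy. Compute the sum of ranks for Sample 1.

Sorted (descending): 533, 492, 400, 381, 352, 334, 323, 311, 311
The 2 values of 311 occupy positions 8–9 → average rank (8+9)/2 = 8.5.
Sample 1 values → pooled ranks: 400→3, 311→8.5, 492→2, 533→1
Rank sum = 3 + 8.5 + 2 + 1 = 14.5

14.5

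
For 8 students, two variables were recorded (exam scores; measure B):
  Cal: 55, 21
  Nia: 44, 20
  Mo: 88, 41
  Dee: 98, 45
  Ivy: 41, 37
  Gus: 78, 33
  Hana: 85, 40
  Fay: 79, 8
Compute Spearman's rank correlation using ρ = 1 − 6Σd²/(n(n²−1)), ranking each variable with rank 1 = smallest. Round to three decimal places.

Ranks of variable 1: 3, 2, 7, 8, 1, 4, 6, 5
Ranks of variable 2: 3, 2, 7, 8, 5, 4, 6, 1
d = r₁ − r₂: 0, 0, 0, 0, -4, 0, 0, 4
d²: 0, 0, 0, 0, 16, 0, 0, 16; Σd² = 32
ρ = 1 − 6·32/(8·63) = 1 − 192/504 = 0.619

0.619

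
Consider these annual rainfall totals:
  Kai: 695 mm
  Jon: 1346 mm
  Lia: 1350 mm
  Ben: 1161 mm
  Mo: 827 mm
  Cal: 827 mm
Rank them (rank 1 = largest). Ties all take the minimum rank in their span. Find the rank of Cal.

Sorted (descending): 1350, 1346, 1161, 827, 827, 695
The 2 values of 827 occupy positions 4–5 → each gets rank 4.
Cal has value 827 mm → rank 4.

4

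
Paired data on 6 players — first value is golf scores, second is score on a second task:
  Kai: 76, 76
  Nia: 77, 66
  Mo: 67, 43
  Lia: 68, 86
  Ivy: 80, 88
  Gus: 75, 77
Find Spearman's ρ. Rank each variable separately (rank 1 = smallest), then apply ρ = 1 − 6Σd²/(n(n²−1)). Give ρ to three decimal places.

Ranks of variable 1: 4, 5, 1, 2, 6, 3
Ranks of variable 2: 3, 2, 1, 5, 6, 4
d = r₁ − r₂: 1, 3, 0, -3, 0, -1
d²: 1, 9, 0, 9, 0, 1; Σd² = 20
ρ = 1 − 6·20/(6·35) = 1 − 120/210 = 0.429

0.429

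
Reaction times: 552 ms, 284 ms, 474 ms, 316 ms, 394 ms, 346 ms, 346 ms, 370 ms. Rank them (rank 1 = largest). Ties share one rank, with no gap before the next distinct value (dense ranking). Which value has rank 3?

394

Sorted (descending): 552, 474, 394, 370, 346, 346, 316, 284
The 2 values of 346 share dense rank 5.
Remaining distinct values take the next consecutive integers.
Rank 3 → value 394.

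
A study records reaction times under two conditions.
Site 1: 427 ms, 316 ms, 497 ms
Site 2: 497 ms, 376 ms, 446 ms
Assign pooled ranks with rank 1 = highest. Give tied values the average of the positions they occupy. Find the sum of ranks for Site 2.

9.5

Sorted (descending): 497, 497, 446, 427, 376, 316
The 2 values of 497 occupy positions 1–2 → average rank (1+2)/2 = 1.5.
Site 2 values → pooled ranks: 497→1.5, 376→5, 446→3
Rank sum = 1.5 + 5 + 3 = 9.5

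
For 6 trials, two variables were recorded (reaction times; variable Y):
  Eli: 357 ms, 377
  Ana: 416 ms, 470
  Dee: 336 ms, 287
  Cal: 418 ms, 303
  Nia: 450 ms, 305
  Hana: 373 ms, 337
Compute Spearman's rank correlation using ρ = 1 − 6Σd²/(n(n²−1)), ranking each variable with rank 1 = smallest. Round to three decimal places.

Ranks of variable 1: 2, 4, 1, 5, 6, 3
Ranks of variable 2: 5, 6, 1, 2, 3, 4
d = r₁ − r₂: -3, -2, 0, 3, 3, -1
d²: 9, 4, 0, 9, 9, 1; Σd² = 32
ρ = 1 − 6·32/(6·35) = 1 − 192/210 = 0.086

0.086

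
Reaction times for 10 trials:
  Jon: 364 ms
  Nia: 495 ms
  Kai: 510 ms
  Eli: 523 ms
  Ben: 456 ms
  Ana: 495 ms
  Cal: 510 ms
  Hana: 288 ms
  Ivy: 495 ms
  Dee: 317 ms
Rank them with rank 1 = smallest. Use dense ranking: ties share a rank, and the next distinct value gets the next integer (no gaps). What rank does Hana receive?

Sorted (ascending): 288, 317, 364, 456, 495, 495, 495, 510, 510, 523
The 3 values of 495 share dense rank 5.
The 2 values of 510 share dense rank 6.
Remaining distinct values take the next consecutive integers.
Hana has value 288 ms → rank 1.

1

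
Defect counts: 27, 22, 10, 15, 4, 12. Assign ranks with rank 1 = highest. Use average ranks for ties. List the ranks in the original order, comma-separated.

1, 2, 5, 3, 6, 4

Sorted (descending): 27, 22, 15, 12, 10, 4
No ties — each value takes its position as its rank.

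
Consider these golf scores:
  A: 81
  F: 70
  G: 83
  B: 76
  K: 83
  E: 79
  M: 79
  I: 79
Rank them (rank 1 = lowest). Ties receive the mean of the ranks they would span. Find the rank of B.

2

Sorted (ascending): 70, 76, 79, 79, 79, 81, 83, 83
The 3 values of 79 occupy positions 3–5 → average rank 4.
The 2 values of 83 occupy positions 7–8 → average rank (7+8)/2 = 7.5.
B has value 76 → rank 2.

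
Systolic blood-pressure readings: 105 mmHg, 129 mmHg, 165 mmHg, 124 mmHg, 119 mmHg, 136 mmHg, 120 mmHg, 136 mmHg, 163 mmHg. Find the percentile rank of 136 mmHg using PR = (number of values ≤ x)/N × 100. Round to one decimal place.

77.8

N = 9.
Strictly below 136: 5. Equal to 136: 2.
PR = 7/9 × 100 = 77.8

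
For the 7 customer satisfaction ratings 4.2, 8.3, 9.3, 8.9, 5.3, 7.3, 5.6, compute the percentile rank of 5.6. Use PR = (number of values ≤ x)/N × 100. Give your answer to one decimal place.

N = 7.
Strictly below 5.6: 2. Equal to 5.6: 1.
PR = 3/7 × 100 = 42.9

42.9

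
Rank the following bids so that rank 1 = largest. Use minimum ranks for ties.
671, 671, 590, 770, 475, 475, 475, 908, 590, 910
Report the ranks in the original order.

4, 4, 6, 3, 8, 8, 8, 2, 6, 1

Sorted (descending): 910, 908, 770, 671, 671, 590, 590, 475, 475, 475
The 2 values of 671 occupy positions 4–5 → each gets rank 4.
The 2 values of 590 occupy positions 6–7 → each gets rank 6.
The 3 values of 475 occupy positions 8–10 → each gets rank 8.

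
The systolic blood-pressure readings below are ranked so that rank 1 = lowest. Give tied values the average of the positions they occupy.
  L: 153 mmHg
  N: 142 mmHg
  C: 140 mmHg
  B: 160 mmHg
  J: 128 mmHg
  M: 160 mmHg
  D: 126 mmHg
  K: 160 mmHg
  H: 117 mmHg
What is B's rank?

Sorted (ascending): 117, 126, 128, 140, 142, 153, 160, 160, 160
The 3 values of 160 occupy positions 7–9 → average rank 8.
B has value 160 mmHg → rank 8.

8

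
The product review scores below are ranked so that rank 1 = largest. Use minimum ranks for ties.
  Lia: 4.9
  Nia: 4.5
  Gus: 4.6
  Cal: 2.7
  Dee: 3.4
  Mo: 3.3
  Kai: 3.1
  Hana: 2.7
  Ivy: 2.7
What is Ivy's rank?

7

Sorted (descending): 4.9, 4.6, 4.5, 3.4, 3.3, 3.1, 2.7, 2.7, 2.7
The 3 values of 2.7 occupy positions 7–9 → each gets rank 7.
Ivy has value 2.7 → rank 7.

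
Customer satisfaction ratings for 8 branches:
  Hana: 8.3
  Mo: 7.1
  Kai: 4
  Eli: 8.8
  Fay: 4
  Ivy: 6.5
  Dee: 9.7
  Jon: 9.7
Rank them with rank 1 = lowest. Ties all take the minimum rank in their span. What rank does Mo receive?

Sorted (ascending): 4, 4, 6.5, 7.1, 8.3, 8.8, 9.7, 9.7
The 2 values of 4 occupy positions 1–2 → each gets rank 1.
The 2 values of 9.7 occupy positions 7–8 → each gets rank 7.
Mo has value 7.1 → rank 4.

4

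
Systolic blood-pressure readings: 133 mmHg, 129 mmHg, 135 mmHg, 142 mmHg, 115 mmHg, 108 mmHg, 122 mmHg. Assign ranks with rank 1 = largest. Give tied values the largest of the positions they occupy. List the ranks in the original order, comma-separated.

Sorted (descending): 142, 135, 133, 129, 122, 115, 108
No ties — each value takes its position as its rank.

3, 4, 2, 1, 6, 7, 5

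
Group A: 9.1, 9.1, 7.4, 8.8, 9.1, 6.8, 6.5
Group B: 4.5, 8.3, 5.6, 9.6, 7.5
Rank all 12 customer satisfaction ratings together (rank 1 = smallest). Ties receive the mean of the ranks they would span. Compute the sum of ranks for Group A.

Sorted (ascending): 4.5, 5.6, 6.5, 6.8, 7.4, 7.5, 8.3, 8.8, 9.1, 9.1, 9.1, 9.6
The 3 values of 9.1 occupy positions 9–11 → average rank 10.
Group A values → pooled ranks: 9.1→10, 9.1→10, 7.4→5, 8.8→8, 9.1→10, 6.8→4, 6.5→3
Rank sum = 10 + 10 + 5 + 8 + 10 + 4 + 3 = 50

50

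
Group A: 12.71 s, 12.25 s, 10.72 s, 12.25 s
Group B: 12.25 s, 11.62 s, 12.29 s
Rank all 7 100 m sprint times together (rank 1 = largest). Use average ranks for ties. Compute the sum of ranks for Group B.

Sorted (descending): 12.71, 12.29, 12.25, 12.25, 12.25, 11.62, 10.72
The 3 values of 12.25 occupy positions 3–5 → average rank 4.
Group B values → pooled ranks: 12.25→4, 11.62→6, 12.29→2
Rank sum = 4 + 6 + 2 = 12

12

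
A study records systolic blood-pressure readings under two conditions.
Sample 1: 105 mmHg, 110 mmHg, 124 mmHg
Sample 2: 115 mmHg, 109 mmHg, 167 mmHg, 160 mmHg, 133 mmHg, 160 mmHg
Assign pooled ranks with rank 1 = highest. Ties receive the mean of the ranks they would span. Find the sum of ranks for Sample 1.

Sorted (descending): 167, 160, 160, 133, 124, 115, 110, 109, 105
The 2 values of 160 occupy positions 2–3 → average rank (2+3)/2 = 2.5.
Sample 1 values → pooled ranks: 105→9, 110→7, 124→5
Rank sum = 9 + 7 + 5 = 21

21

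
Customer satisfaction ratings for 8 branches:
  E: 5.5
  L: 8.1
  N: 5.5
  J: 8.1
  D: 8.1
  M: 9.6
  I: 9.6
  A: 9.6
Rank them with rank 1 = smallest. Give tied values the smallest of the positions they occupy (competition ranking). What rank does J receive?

Sorted (ascending): 5.5, 5.5, 8.1, 8.1, 8.1, 9.6, 9.6, 9.6
The 2 values of 5.5 occupy positions 1–2 → each gets rank 1.
The 3 values of 8.1 occupy positions 3–5 → each gets rank 3.
The 3 values of 9.6 occupy positions 6–8 → each gets rank 6.
J has value 8.1 → rank 3.

3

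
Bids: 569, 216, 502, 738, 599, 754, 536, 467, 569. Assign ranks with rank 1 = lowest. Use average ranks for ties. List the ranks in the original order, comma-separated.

Sorted (ascending): 216, 467, 502, 536, 569, 569, 599, 738, 754
The 2 values of 569 occupy positions 5–6 → average rank (5+6)/2 = 5.5.

5.5, 1, 3, 8, 7, 9, 4, 2, 5.5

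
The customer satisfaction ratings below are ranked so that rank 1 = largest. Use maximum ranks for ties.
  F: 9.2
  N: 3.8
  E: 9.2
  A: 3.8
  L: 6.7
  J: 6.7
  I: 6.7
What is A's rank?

7

Sorted (descending): 9.2, 9.2, 6.7, 6.7, 6.7, 3.8, 3.8
The 2 values of 9.2 occupy positions 1–2 → each gets rank 2.
The 3 values of 6.7 occupy positions 3–5 → each gets rank 5.
The 2 values of 3.8 occupy positions 6–7 → each gets rank 7.
A has value 3.8 → rank 7.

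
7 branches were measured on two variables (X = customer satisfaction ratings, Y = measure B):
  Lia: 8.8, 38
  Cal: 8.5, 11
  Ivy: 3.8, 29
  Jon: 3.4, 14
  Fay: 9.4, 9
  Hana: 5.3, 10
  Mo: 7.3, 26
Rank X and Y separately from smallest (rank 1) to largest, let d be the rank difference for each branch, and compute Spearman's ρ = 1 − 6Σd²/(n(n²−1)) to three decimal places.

Ranks of variable 1: 6, 5, 2, 1, 7, 3, 4
Ranks of variable 2: 7, 3, 6, 4, 1, 2, 5
d = r₁ − r₂: -1, 2, -4, -3, 6, 1, -1
d²: 1, 4, 16, 9, 36, 1, 1; Σd² = 68
ρ = 1 − 6·68/(7·48) = 1 − 408/336 = -0.214

-0.214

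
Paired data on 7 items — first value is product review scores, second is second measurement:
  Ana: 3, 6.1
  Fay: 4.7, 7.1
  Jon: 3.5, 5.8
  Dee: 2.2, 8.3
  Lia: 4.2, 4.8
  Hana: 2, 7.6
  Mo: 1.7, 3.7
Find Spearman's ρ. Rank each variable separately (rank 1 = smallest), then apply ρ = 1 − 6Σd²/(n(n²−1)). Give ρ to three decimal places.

Ranks of variable 1: 4, 7, 5, 3, 6, 2, 1
Ranks of variable 2: 4, 5, 3, 7, 2, 6, 1
d = r₁ − r₂: 0, 2, 2, -4, 4, -4, 0
d²: 0, 4, 4, 16, 16, 16, 0; Σd² = 56
ρ = 1 − 6·56/(7·48) = 1 − 336/336 = 0.000

0.000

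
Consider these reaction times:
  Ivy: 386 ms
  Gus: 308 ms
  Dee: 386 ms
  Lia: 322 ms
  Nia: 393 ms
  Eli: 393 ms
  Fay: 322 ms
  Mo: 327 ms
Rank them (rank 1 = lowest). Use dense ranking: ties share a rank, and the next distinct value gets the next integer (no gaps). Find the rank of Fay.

2

Sorted (ascending): 308, 322, 322, 327, 386, 386, 393, 393
The 2 values of 322 share dense rank 2.
The 2 values of 386 share dense rank 4.
The 2 values of 393 share dense rank 5.
Remaining distinct values take the next consecutive integers.
Fay has value 322 ms → rank 2.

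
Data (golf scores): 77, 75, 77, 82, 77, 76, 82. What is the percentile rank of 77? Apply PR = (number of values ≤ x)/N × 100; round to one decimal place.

71.4

N = 7.
Strictly below 77: 2. Equal to 77: 3.
PR = 5/7 × 100 = 71.4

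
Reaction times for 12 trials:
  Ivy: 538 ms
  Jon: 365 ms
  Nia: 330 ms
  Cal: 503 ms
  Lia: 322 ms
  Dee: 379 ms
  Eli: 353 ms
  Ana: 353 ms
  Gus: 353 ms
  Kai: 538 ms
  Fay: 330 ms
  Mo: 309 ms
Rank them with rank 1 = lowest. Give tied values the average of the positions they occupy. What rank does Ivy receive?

11.5

Sorted (ascending): 309, 322, 330, 330, 353, 353, 353, 365, 379, 503, 538, 538
The 2 values of 330 occupy positions 3–4 → average rank (3+4)/2 = 3.5.
The 3 values of 353 occupy positions 5–7 → average rank 6.
The 2 values of 538 occupy positions 11–12 → average rank (11+12)/2 = 11.5.
Ivy has value 538 ms → rank 11.5.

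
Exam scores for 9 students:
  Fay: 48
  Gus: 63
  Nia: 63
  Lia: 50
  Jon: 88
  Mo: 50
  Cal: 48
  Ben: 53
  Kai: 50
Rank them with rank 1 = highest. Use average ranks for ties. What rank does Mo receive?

Sorted (descending): 88, 63, 63, 53, 50, 50, 50, 48, 48
The 2 values of 63 occupy positions 2–3 → average rank (2+3)/2 = 2.5.
The 3 values of 50 occupy positions 5–7 → average rank 6.
The 2 values of 48 occupy positions 8–9 → average rank (8+9)/2 = 8.5.
Mo has value 50 → rank 6.

6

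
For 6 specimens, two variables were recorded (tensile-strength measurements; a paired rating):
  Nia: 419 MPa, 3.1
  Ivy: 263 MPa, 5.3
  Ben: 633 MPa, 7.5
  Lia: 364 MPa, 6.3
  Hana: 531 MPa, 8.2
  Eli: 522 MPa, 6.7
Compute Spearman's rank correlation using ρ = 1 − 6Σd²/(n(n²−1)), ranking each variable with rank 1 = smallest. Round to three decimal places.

Ranks of variable 1: 3, 1, 6, 2, 5, 4
Ranks of variable 2: 1, 2, 5, 3, 6, 4
d = r₁ − r₂: 2, -1, 1, -1, -1, 0
d²: 4, 1, 1, 1, 1, 0; Σd² = 8
ρ = 1 − 6·8/(6·35) = 1 − 48/210 = 0.771

0.771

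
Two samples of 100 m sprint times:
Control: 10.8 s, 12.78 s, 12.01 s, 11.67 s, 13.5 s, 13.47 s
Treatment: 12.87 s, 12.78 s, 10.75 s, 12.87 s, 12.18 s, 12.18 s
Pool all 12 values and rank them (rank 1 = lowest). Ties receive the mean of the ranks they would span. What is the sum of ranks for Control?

39.5

Sorted (ascending): 10.75, 10.8, 11.67, 12.01, 12.18, 12.18, 12.78, 12.78, 12.87, 12.87, 13.47, 13.5
The 2 values of 12.18 occupy positions 5–6 → average rank (5+6)/2 = 5.5.
The 2 values of 12.78 occupy positions 7–8 → average rank (7+8)/2 = 7.5.
The 2 values of 12.87 occupy positions 9–10 → average rank (9+10)/2 = 9.5.
Control values → pooled ranks: 10.8→2, 12.78→7.5, 12.01→4, 11.67→3, 13.5→12, 13.47→11
Rank sum = 2 + 7.5 + 4 + 3 + 12 + 11 = 39.5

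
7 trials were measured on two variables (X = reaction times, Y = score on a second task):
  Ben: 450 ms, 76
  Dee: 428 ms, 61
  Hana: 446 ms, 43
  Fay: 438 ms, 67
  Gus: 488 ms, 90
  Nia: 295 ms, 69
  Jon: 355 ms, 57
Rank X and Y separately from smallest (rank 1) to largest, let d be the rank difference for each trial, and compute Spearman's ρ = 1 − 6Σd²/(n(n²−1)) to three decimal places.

Ranks of variable 1: 6, 3, 5, 4, 7, 1, 2
Ranks of variable 2: 6, 3, 1, 4, 7, 5, 2
d = r₁ − r₂: 0, 0, 4, 0, 0, -4, 0
d²: 0, 0, 16, 0, 0, 16, 0; Σd² = 32
ρ = 1 − 6·32/(7·48) = 1 − 192/336 = 0.429

0.429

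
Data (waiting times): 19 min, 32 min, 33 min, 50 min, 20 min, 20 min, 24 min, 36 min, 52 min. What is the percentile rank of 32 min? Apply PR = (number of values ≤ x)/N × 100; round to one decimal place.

55.6

N = 9.
Strictly below 32: 4. Equal to 32: 1.
PR = 5/9 × 100 = 55.6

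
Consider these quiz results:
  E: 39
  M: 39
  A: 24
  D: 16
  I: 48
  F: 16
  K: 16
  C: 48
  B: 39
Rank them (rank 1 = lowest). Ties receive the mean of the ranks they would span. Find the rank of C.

8.5

Sorted (ascending): 16, 16, 16, 24, 39, 39, 39, 48, 48
The 3 values of 16 occupy positions 1–3 → average rank 2.
The 3 values of 39 occupy positions 5–7 → average rank 6.
The 2 values of 48 occupy positions 8–9 → average rank (8+9)/2 = 8.5.
C has value 48 → rank 8.5.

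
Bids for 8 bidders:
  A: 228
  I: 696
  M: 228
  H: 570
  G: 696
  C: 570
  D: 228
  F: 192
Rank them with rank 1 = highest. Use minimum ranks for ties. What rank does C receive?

Sorted (descending): 696, 696, 570, 570, 228, 228, 228, 192
The 2 values of 696 occupy positions 1–2 → each gets rank 1.
The 2 values of 570 occupy positions 3–4 → each gets rank 3.
The 3 values of 228 occupy positions 5–7 → each gets rank 5.
C has value 570 → rank 3.

3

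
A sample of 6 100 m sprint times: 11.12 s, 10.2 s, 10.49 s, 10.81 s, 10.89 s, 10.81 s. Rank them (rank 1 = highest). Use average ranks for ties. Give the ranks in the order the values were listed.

Sorted (descending): 11.12, 10.89, 10.81, 10.81, 10.49, 10.2
The 2 values of 10.81 occupy positions 3–4 → average rank (3+4)/2 = 3.5.

1, 6, 5, 3.5, 2, 3.5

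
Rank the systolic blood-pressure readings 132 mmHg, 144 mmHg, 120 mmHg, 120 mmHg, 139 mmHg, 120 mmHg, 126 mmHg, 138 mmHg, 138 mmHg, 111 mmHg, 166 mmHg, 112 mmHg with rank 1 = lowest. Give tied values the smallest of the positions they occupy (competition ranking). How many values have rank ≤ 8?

9

Sorted (ascending): 111, 112, 120, 120, 120, 126, 132, 138, 138, 139, 144, 166
The 3 values of 120 occupy positions 3–5 → each gets rank 3.
The 2 values of 138 occupy positions 8–9 → each gets rank 8.
Ranks ≤ 8: {1, 2, 3, 3, 3, 6, 7, 8, 8} → 9 values.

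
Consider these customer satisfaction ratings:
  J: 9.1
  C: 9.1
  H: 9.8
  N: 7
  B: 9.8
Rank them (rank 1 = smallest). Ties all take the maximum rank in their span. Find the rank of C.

Sorted (ascending): 7, 9.1, 9.1, 9.8, 9.8
The 2 values of 9.1 occupy positions 2–3 → each gets rank 3.
The 2 values of 9.8 occupy positions 4–5 → each gets rank 5.
C has value 9.1 → rank 3.

3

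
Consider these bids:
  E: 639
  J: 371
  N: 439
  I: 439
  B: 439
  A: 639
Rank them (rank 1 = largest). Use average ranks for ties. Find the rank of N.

4

Sorted (descending): 639, 639, 439, 439, 439, 371
The 2 values of 639 occupy positions 1–2 → average rank (1+2)/2 = 1.5.
The 3 values of 439 occupy positions 3–5 → average rank 4.
N has value 439 → rank 4.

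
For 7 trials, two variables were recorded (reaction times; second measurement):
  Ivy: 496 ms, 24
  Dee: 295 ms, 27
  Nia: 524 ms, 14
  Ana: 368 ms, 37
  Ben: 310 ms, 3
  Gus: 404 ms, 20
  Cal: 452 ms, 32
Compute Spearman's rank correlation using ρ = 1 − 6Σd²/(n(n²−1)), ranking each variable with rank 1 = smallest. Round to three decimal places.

-0.143

Ranks of variable 1: 6, 1, 7, 3, 2, 4, 5
Ranks of variable 2: 4, 5, 2, 7, 1, 3, 6
d = r₁ − r₂: 2, -4, 5, -4, 1, 1, -1
d²: 4, 16, 25, 16, 1, 1, 1; Σd² = 64
ρ = 1 − 6·64/(7·48) = 1 − 384/336 = -0.143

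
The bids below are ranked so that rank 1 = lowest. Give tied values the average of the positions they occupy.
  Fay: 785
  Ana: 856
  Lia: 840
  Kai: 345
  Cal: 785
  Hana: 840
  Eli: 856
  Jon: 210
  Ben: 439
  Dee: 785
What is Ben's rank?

Sorted (ascending): 210, 345, 439, 785, 785, 785, 840, 840, 856, 856
The 3 values of 785 occupy positions 4–6 → average rank 5.
The 2 values of 840 occupy positions 7–8 → average rank (7+8)/2 = 7.5.
The 2 values of 856 occupy positions 9–10 → average rank (9+10)/2 = 9.5.
Ben has value 439 → rank 3.

3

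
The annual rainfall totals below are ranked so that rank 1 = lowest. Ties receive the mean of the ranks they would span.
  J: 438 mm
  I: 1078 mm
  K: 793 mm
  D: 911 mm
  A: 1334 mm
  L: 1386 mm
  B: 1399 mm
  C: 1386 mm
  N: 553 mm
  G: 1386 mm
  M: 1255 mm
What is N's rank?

2

Sorted (ascending): 438, 553, 793, 911, 1078, 1255, 1334, 1386, 1386, 1386, 1399
The 3 values of 1386 occupy positions 8–10 → average rank 9.
N has value 553 mm → rank 2.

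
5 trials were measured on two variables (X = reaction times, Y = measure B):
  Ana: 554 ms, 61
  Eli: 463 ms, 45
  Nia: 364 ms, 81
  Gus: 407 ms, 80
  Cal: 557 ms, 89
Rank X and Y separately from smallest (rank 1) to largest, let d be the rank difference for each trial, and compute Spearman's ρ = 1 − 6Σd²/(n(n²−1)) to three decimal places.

0.100

Ranks of variable 1: 4, 3, 1, 2, 5
Ranks of variable 2: 2, 1, 4, 3, 5
d = r₁ − r₂: 2, 2, -3, -1, 0
d²: 4, 4, 9, 1, 0; Σd² = 18
ρ = 1 − 6·18/(5·24) = 1 − 108/120 = 0.100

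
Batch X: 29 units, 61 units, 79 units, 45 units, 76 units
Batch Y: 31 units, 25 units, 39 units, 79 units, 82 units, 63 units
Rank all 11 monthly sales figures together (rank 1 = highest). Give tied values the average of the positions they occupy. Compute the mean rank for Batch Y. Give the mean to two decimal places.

Sorted (descending): 82, 79, 79, 76, 63, 61, 45, 39, 31, 29, 25
The 2 values of 79 occupy positions 2–3 → average rank (2+3)/2 = 2.5.
Batch Y values → pooled ranks: 31→9, 25→11, 39→8, 79→2.5, 82→1, 63→5
Mean rank = (9 + 11 + 8 + 2.5 + 1 + 5) / 6 = 6.08

6.08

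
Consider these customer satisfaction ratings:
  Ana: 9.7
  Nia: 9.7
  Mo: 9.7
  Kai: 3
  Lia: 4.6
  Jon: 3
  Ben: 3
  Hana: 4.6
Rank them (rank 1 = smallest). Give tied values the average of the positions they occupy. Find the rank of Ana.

Sorted (ascending): 3, 3, 3, 4.6, 4.6, 9.7, 9.7, 9.7
The 3 values of 3 occupy positions 1–3 → average rank 2.
The 2 values of 4.6 occupy positions 4–5 → average rank (4+5)/2 = 4.5.
The 3 values of 9.7 occupy positions 6–8 → average rank 7.
Ana has value 9.7 → rank 7.

7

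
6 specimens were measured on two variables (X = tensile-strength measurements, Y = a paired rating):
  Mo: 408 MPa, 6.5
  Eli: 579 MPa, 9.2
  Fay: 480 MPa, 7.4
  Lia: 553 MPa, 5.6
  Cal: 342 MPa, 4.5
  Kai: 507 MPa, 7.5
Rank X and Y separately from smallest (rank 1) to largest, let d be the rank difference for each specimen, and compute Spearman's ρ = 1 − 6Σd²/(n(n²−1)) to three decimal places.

Ranks of variable 1: 2, 6, 3, 5, 1, 4
Ranks of variable 2: 3, 6, 4, 2, 1, 5
d = r₁ − r₂: -1, 0, -1, 3, 0, -1
d²: 1, 0, 1, 9, 0, 1; Σd² = 12
ρ = 1 − 6·12/(6·35) = 1 − 72/210 = 0.657

0.657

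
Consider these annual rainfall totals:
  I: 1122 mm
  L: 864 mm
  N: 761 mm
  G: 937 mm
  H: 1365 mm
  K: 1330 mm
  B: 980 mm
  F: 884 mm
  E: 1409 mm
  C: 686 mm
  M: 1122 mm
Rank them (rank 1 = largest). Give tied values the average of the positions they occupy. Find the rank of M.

Sorted (descending): 1409, 1365, 1330, 1122, 1122, 980, 937, 884, 864, 761, 686
The 2 values of 1122 occupy positions 4–5 → average rank (4+5)/2 = 4.5.
M has value 1122 mm → rank 4.5.

4.5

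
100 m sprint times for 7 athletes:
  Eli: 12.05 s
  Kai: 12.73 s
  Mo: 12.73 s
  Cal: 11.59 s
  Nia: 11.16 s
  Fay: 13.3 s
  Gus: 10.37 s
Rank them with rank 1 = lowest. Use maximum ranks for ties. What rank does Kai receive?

6

Sorted (ascending): 10.37, 11.16, 11.59, 12.05, 12.73, 12.73, 13.3
The 2 values of 12.73 occupy positions 5–6 → each gets rank 6.
Kai has value 12.73 s → rank 6.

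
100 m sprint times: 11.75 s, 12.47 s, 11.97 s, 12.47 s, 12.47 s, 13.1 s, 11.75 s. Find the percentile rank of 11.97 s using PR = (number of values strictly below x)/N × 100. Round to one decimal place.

28.6

N = 7.
Strictly below 11.97: 2. Equal to 11.97: 1.
PR = 2/7 × 100 = 28.6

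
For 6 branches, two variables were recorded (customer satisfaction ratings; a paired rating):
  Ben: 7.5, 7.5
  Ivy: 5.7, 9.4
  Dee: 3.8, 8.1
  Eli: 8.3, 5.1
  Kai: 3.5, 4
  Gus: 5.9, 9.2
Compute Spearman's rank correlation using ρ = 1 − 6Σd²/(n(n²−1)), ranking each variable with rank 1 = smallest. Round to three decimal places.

0.029

Ranks of variable 1: 5, 3, 2, 6, 1, 4
Ranks of variable 2: 3, 6, 4, 2, 1, 5
d = r₁ − r₂: 2, -3, -2, 4, 0, -1
d²: 4, 9, 4, 16, 0, 1; Σd² = 34
ρ = 1 − 6·34/(6·35) = 1 − 204/210 = 0.029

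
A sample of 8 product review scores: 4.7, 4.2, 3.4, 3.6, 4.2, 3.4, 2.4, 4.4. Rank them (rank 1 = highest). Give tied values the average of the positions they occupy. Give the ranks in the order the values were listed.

1, 3.5, 6.5, 5, 3.5, 6.5, 8, 2

Sorted (descending): 4.7, 4.4, 4.2, 4.2, 3.6, 3.4, 3.4, 2.4
The 2 values of 4.2 occupy positions 3–4 → average rank (3+4)/2 = 3.5.
The 2 values of 3.4 occupy positions 6–7 → average rank (6+7)/2 = 6.5.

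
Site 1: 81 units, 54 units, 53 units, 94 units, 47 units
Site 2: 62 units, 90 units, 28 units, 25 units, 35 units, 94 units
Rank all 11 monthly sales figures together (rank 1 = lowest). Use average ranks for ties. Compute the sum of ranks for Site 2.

Sorted (ascending): 25, 28, 35, 47, 53, 54, 62, 81, 90, 94, 94
The 2 values of 94 occupy positions 10–11 → average rank (10+11)/2 = 10.5.
Site 2 values → pooled ranks: 62→7, 90→9, 28→2, 25→1, 35→3, 94→10.5
Rank sum = 7 + 9 + 2 + 1 + 3 + 10.5 = 32.5

32.5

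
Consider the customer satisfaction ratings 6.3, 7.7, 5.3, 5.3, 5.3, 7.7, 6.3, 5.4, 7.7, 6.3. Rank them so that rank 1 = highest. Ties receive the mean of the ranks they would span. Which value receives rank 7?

Sorted (descending): 7.7, 7.7, 7.7, 6.3, 6.3, 6.3, 5.4, 5.3, 5.3, 5.3
The 3 values of 7.7 occupy positions 1–3 → average rank 2.
The 3 values of 6.3 occupy positions 4–6 → average rank 5.
The 3 values of 5.3 occupy positions 8–10 → average rank 9.
Rank 7 → value 5.4.

5.4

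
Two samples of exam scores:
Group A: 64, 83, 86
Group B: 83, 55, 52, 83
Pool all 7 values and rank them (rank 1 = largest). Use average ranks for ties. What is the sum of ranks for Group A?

Sorted (descending): 86, 83, 83, 83, 64, 55, 52
The 3 values of 83 occupy positions 2–4 → average rank 3.
Group A values → pooled ranks: 64→5, 83→3, 86→1
Rank sum = 5 + 3 + 1 = 9

9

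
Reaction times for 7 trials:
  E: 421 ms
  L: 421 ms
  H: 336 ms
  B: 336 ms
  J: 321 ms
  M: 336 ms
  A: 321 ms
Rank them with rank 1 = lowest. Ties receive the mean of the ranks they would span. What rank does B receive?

Sorted (ascending): 321, 321, 336, 336, 336, 421, 421
The 2 values of 321 occupy positions 1–2 → average rank (1+2)/2 = 1.5.
The 3 values of 336 occupy positions 3–5 → average rank 4.
The 2 values of 421 occupy positions 6–7 → average rank (6+7)/2 = 6.5.
B has value 336 ms → rank 4.

4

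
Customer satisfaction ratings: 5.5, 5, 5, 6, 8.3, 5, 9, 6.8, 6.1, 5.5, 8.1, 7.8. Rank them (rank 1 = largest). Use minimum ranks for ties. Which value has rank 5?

Sorted (descending): 9, 8.3, 8.1, 7.8, 6.8, 6.1, 6, 5.5, 5.5, 5, 5, 5
The 2 values of 5.5 occupy positions 8–9 → each gets rank 8.
The 3 values of 5 occupy positions 10–12 → each gets rank 10.
Rank 5 → value 6.8.

6.8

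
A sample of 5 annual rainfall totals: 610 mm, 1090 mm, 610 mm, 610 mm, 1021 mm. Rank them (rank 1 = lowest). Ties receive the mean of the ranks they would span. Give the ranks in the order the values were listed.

Sorted (ascending): 610, 610, 610, 1021, 1090
The 3 values of 610 occupy positions 1–3 → average rank 2.

2, 5, 2, 2, 4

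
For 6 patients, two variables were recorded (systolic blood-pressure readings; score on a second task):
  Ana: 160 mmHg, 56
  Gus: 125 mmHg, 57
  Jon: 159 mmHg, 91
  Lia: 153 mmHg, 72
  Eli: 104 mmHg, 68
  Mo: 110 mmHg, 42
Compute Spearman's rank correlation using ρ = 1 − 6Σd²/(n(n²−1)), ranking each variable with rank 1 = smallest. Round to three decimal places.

0.200

Ranks of variable 1: 6, 3, 5, 4, 1, 2
Ranks of variable 2: 2, 3, 6, 5, 4, 1
d = r₁ − r₂: 4, 0, -1, -1, -3, 1
d²: 16, 0, 1, 1, 9, 1; Σd² = 28
ρ = 1 − 6·28/(6·35) = 1 − 168/210 = 0.200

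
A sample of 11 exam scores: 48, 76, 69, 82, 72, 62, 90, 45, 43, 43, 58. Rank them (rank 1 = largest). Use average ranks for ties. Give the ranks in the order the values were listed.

8, 3, 5, 2, 4, 6, 1, 9, 10.5, 10.5, 7

Sorted (descending): 90, 82, 76, 72, 69, 62, 58, 48, 45, 43, 43
The 2 values of 43 occupy positions 10–11 → average rank (10+11)/2 = 10.5.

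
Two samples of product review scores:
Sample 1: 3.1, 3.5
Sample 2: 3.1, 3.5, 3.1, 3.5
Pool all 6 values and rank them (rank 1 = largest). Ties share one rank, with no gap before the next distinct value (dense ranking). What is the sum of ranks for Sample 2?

Sorted (descending): 3.5, 3.5, 3.5, 3.1, 3.1, 3.1
The 3 values of 3.5 share dense rank 1.
The 3 values of 3.1 share dense rank 2.
Sample 2 values → pooled ranks: 3.1→2, 3.5→1, 3.1→2, 3.5→1
Rank sum = 2 + 1 + 2 + 1 = 6

6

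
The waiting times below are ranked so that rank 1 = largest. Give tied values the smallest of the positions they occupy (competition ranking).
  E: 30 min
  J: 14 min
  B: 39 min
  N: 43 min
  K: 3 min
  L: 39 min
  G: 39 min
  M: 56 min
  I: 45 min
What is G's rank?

Sorted (descending): 56, 45, 43, 39, 39, 39, 30, 14, 3
The 3 values of 39 occupy positions 4–6 → each gets rank 4.
G has value 39 min → rank 4.

4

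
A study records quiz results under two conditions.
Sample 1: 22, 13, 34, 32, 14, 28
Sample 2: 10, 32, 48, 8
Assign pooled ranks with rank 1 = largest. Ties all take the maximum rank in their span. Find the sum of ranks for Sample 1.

32

Sorted (descending): 48, 34, 32, 32, 28, 22, 14, 13, 10, 8
The 2 values of 32 occupy positions 3–4 → each gets rank 4.
Sample 1 values → pooled ranks: 22→6, 13→8, 34→2, 32→4, 14→7, 28→5
Rank sum = 6 + 8 + 2 + 4 + 7 + 5 = 32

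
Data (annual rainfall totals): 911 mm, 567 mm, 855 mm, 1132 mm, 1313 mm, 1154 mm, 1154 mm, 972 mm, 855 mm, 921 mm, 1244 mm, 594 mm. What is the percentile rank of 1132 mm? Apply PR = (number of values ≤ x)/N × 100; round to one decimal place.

66.7

N = 12.
Strictly below 1132: 7. Equal to 1132: 1.
PR = 8/12 × 100 = 66.7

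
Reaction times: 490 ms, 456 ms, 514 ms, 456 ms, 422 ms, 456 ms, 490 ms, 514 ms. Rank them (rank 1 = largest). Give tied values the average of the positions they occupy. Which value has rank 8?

422

Sorted (descending): 514, 514, 490, 490, 456, 456, 456, 422
The 2 values of 514 occupy positions 1–2 → average rank (1+2)/2 = 1.5.
The 2 values of 490 occupy positions 3–4 → average rank (3+4)/2 = 3.5.
The 3 values of 456 occupy positions 5–7 → average rank 6.
Rank 8 → value 422.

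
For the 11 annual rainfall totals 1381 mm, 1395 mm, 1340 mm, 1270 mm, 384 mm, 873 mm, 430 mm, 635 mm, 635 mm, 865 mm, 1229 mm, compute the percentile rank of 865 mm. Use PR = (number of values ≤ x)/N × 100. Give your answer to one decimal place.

N = 11.
Strictly below 865: 4. Equal to 865: 1.
PR = 5/11 × 100 = 45.5

45.5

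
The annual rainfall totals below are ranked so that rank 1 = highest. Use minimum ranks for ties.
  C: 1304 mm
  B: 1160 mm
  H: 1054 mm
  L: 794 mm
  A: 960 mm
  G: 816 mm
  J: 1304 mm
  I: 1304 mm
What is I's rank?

Sorted (descending): 1304, 1304, 1304, 1160, 1054, 960, 816, 794
The 3 values of 1304 occupy positions 1–3 → each gets rank 1.
I has value 1304 mm → rank 1.

1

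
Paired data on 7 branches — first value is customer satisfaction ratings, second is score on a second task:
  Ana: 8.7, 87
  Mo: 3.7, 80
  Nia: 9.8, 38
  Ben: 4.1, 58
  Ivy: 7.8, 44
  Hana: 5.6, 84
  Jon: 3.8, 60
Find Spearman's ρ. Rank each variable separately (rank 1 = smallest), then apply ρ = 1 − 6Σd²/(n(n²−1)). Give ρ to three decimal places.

-0.250

Ranks of variable 1: 6, 1, 7, 3, 5, 4, 2
Ranks of variable 2: 7, 5, 1, 3, 2, 6, 4
d = r₁ − r₂: -1, -4, 6, 0, 3, -2, -2
d²: 1, 16, 36, 0, 9, 4, 4; Σd² = 70
ρ = 1 − 6·70/(7·48) = 1 − 420/336 = -0.250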